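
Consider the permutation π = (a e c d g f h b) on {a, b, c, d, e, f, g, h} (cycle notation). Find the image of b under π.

a

In the cycle (a e c d g f h b), b is followed by a, so π(b) = a.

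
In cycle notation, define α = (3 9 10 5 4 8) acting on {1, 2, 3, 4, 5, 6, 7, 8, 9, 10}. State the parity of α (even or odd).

The cycle lengths are 6, 1, 1, 1, 1.
A cycle of length ℓ contributes ℓ−1 transpositions, so α is a product of 5 transpositions — odd.

odd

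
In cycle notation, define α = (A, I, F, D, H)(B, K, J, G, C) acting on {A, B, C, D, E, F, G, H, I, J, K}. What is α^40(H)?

H lies in the 5-cycle (A, I, F, D, H).
Powers repeat with period 5 on this cycle, and 40 mod 5 = 0, so α^40(H) = α^0(H).
So α^40(H) = H.

H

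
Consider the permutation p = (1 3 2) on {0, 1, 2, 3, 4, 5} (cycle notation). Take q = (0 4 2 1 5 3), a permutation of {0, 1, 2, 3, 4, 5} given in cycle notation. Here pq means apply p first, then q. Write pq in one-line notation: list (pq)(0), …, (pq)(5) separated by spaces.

4 0 5 1 2 3

(pq)(x) = q(p(x)). Computing each image: q(p(0)) = q(0) = 4, q(p(1)) = q(3) = 0, q(p(2)) = q(1) = 5, q(p(3)) = q(2) = 1, q(p(4)) = q(4) = 2, q(p(5)) = q(5) = 3.
Hence pq = [4 0 5 1 2 3].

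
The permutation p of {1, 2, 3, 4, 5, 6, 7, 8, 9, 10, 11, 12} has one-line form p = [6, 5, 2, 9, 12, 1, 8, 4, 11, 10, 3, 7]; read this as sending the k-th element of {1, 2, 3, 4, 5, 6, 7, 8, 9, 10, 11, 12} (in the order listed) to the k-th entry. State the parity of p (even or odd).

In disjoint-cycle form the cycle lengths are 9, 2, 1.
A cycle of length ℓ contributes ℓ−1 transpositions, so p is a product of 8 + 1 = 9 transpositions — odd.

odd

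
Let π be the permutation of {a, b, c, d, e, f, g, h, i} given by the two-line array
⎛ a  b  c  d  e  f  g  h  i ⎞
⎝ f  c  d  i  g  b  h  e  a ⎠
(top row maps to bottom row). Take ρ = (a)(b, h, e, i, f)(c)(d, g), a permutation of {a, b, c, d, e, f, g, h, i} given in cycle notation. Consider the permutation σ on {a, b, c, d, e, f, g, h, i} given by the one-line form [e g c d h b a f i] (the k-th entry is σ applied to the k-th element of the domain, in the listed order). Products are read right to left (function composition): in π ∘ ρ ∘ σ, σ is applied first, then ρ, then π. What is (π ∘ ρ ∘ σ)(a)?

Chase a: σ(a) = e; ρ(e) = i; π(i) = a. Hence (π ∘ ρ ∘ σ)(a) = a.

a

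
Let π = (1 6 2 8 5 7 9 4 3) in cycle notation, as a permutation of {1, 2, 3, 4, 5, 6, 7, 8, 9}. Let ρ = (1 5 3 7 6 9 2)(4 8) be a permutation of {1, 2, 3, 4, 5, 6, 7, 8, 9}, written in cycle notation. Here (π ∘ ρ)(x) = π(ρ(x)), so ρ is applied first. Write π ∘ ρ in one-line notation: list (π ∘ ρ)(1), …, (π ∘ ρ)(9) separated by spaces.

For each element, apply ρ then π: 1 → 5 → 7; 2 → 1 → 6; 3 → 7 → 9; 4 → 8 → 5; 5 → 3 → 1; 6 → 9 → 4; 7 → 6 → 2; 8 → 4 → 3; 9 → 2 → 8.
So π ∘ ρ in one-line form is 7 6 9 5 1 4 2 3 8.

7 6 9 5 1 4 2 3 8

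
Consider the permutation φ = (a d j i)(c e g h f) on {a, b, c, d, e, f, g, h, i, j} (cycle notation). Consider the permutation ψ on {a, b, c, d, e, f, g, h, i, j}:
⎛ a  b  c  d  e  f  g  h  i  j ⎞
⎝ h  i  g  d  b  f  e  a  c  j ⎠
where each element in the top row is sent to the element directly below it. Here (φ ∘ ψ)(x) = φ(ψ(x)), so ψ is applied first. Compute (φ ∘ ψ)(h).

ψ(h) = a, then φ(a) = d; composing gives (φ ∘ ψ)(h) = d.

d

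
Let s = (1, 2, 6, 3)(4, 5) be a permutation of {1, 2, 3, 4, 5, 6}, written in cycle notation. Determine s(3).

1

3 appears in (1, 2, 6, 3); the next entry (wrapping around) is 1.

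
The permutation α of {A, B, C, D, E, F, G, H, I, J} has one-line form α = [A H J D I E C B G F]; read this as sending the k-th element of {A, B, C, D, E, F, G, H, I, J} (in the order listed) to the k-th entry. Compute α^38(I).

Tracing I → G → … returns to I after 6 steps, so I lies in a 6-cycle (C J F E I G).
On a 6-cycle, α^6 is the identity, so α^38 = α^2 there (38 ≡ 2 mod 6).
Stepping 2 places around the cycle: I → G → C.

C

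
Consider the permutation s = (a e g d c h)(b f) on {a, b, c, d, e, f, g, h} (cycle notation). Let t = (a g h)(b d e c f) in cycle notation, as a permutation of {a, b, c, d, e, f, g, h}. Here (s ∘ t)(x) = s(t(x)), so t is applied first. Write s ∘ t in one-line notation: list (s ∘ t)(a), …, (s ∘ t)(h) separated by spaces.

d c b g h f a e

For each element, apply t then s: a → g → d; b → d → c; c → f → b; d → e → g; e → c → h; f → b → f; g → h → a; h → a → e.
Collecting the images, s ∘ t = [d c b g h f a e].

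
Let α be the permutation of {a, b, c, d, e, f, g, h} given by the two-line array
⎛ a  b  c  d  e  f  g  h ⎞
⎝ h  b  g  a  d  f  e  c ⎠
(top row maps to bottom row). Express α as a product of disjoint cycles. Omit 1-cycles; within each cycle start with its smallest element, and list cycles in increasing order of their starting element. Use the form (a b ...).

Start at a and follow images: a → h → c → g → e → d → a, giving the cycle (a h c g e d).
Continuing from each remaining unvisited element yields (a h c g e d).

(a h c g e d)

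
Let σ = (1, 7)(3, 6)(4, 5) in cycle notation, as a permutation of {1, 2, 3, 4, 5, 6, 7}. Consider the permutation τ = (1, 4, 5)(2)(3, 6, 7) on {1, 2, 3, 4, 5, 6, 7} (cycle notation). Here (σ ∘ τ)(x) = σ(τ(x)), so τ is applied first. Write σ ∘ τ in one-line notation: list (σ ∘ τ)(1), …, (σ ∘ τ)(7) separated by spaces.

5 2 3 4 7 1 6

(σ ∘ τ)(x) = σ(τ(x)). Computing each image: σ(τ(1)) = σ(4) = 5, σ(τ(2)) = σ(2) = 2, σ(τ(3)) = σ(6) = 3, σ(τ(4)) = σ(5) = 4, σ(τ(5)) = σ(1) = 7, σ(τ(6)) = σ(7) = 1, σ(τ(7)) = σ(3) = 6.
Hence σ ∘ τ = [5 2 3 4 7 1 6].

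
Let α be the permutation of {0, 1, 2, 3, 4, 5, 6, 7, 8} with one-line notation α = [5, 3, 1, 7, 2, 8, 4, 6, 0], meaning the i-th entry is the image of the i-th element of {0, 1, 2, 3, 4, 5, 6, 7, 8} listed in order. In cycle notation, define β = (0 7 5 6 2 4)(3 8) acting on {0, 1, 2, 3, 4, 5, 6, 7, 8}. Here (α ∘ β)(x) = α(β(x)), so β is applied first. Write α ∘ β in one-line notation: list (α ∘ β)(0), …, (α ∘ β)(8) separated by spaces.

(α ∘ β)(x) = α(β(x)). Computing each image: α(β(0)) = α(7) = 6, α(β(1)) = α(1) = 3, α(β(2)) = α(4) = 2, α(β(3)) = α(8) = 0, α(β(4)) = α(0) = 5, α(β(5)) = α(6) = 4, α(β(6)) = α(2) = 1, α(β(7)) = α(5) = 8, α(β(8)) = α(3) = 7.
Hence α ∘ β = [6 3 2 0 5 4 1 8 7].

6 3 2 0 5 4 1 8 7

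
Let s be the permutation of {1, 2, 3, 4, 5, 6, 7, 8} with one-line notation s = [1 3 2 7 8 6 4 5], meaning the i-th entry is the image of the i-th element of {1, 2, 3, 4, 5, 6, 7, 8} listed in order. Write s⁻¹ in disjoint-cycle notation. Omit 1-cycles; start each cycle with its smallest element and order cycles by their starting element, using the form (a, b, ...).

The cycle decomposition of s is (2, 3)(4, 7)(5, 8).
Reversing each cycle (and rotating so the smallest element leads) gives s⁻¹ = (2, 3)(4, 7)(5, 8).

(2, 3)(4, 7)(5, 8)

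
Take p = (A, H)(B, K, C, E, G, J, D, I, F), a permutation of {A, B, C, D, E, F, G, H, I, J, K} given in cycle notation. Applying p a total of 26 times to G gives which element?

E

G lies in the 9-cycle (B, K, C, E, G, J, D, I, F).
On a 9-cycle, p^9 is the identity, so p^26 = p^8 there (26 ≡ 8 mod 9).
Stepping 8 places around the cycle: G → J → D → I → F → B → K → C → E.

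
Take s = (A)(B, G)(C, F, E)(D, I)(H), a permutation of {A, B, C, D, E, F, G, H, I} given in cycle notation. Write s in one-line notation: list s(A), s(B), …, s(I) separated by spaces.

Reading each image from the cycles: A→A, B→G, C→F, D→I, E→C, F→E, G→B, H→H, I→D.
So the one-line form is A G F I C E B H D.

A G F I C E B H D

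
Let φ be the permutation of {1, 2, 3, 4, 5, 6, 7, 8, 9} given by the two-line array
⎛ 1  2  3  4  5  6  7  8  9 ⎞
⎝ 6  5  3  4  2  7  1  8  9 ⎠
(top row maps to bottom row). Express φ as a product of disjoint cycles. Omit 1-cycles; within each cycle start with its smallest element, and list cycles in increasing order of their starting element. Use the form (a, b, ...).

From 1: 1 → 6 → 7 → 1, closing the cycle (1, 6, 7).
Continuing from each remaining unvisited element yields (1, 6, 7)(2, 5).

(1, 6, 7)(2, 5)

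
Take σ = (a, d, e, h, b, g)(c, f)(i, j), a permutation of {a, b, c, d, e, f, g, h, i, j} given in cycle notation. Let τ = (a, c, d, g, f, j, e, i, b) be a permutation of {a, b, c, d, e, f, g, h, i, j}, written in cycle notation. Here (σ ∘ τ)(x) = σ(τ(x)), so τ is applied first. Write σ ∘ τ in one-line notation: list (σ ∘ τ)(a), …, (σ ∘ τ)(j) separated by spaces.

f d e a j i c b g h

(σ ∘ τ)(x) = σ(τ(x)). Computing each image: σ(τ(a)) = σ(c) = f, σ(τ(b)) = σ(a) = d, σ(τ(c)) = σ(d) = e, σ(τ(d)) = σ(g) = a, σ(τ(e)) = σ(i) = j, σ(τ(f)) = σ(j) = i, σ(τ(g)) = σ(f) = c, σ(τ(h)) = σ(h) = b, σ(τ(i)) = σ(b) = g, σ(τ(j)) = σ(e) = h.
Hence σ ∘ τ = [f d e a j i c b g h].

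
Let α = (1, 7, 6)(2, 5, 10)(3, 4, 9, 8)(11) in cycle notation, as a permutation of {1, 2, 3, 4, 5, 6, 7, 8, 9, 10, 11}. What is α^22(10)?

10 lies in the 3-cycle (2, 5, 10).
Since the cycle has length 3, α^22 acts on it the same as α^1 (22 mod 3 = 1).
Advancing 1 step from 10: 10 → 2.

2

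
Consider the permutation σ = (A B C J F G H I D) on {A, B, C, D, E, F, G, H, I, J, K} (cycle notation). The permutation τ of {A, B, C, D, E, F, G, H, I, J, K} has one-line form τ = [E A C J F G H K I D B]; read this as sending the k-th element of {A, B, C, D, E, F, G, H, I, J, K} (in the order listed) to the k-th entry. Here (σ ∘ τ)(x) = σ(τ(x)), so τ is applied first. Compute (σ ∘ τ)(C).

First apply τ: τ(C) = C, then σ(C) = J. Thus (σ ∘ τ)(C) = J.

J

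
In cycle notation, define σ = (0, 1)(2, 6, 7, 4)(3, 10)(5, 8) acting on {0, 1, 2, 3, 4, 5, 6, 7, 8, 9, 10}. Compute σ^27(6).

2

6 lies in the 4-cycle (2, 6, 7, 4).
Powers repeat with period 4 on this cycle, and 27 mod 4 = 3, so σ^27(6) = σ^3(6).
Advancing 3 steps from 6: 6 → 7 → 4 → 2.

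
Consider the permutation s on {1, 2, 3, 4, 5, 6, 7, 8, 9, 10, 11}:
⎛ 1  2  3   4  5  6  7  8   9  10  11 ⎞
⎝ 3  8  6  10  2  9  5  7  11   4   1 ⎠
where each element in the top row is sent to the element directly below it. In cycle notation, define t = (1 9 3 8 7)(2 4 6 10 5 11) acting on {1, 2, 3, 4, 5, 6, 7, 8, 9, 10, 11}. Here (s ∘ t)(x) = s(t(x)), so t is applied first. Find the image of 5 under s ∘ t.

1

(s ∘ t)(5) = s(t(5)). t(5) = 11, then s(11) = 1. So (s ∘ t)(5) = 1.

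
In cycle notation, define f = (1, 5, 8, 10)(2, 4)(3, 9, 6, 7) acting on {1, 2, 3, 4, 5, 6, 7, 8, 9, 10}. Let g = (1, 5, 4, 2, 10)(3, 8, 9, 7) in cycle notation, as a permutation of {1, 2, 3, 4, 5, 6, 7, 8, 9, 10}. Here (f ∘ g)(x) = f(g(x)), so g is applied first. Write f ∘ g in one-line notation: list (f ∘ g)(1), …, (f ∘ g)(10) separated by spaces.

(f ∘ g)(x) = f(g(x)). Computing each image: f(g(1)) = f(5) = 8, f(g(2)) = f(10) = 1, f(g(3)) = f(8) = 10, f(g(4)) = f(2) = 4, f(g(5)) = f(4) = 2, f(g(6)) = f(6) = 7, f(g(7)) = f(3) = 9, f(g(8)) = f(9) = 6, f(g(9)) = f(7) = 3, f(g(10)) = f(1) = 5.
Hence f ∘ g = [8 1 10 4 2 7 9 6 3 5].

8 1 10 4 2 7 9 6 3 5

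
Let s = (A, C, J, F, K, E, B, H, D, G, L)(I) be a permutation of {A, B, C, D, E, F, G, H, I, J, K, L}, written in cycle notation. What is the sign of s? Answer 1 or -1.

The cycle lengths are 11, 1.
A cycle is odd iff its length is even; s has 0 even-length cycles, so sgn(s) = (−1)^0 and s is even.

1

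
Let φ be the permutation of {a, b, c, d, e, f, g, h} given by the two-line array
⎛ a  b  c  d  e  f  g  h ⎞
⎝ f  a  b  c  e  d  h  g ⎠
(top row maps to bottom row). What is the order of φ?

10

Decomposing into disjoint cycles gives cycle lengths 5, 2, 1.
The order is lcm(5, 2) = 10.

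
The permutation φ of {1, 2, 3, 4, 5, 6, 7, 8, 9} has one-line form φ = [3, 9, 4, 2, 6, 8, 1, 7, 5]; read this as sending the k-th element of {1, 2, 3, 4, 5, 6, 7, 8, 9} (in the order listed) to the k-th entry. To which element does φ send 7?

7 is element number 7 of the domain, and entry number 7 of the one-line form is 1, so φ(7) = 1.

1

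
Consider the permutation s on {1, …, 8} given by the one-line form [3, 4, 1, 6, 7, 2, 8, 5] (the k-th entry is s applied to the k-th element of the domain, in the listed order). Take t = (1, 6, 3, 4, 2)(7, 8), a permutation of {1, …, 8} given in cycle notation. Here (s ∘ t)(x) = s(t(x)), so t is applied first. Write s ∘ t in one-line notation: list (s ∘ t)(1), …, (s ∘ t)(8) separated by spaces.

2 3 6 4 7 1 5 8

Chase each element through t then s: 1 → 6 → 2; 2 → 1 → 3; 3 → 4 → 6; 4 → 2 → 4; 5 → 5 → 7; 6 → 3 → 1; 7 → 8 → 5; 8 → 7 → 8.
So s ∘ t in one-line form is 2 3 6 4 7 1 5 8.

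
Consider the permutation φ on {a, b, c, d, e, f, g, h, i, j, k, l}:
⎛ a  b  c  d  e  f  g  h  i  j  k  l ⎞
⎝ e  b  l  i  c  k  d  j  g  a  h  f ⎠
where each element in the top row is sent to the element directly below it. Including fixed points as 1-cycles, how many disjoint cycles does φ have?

The cycle decomposition is (a e c l f k h j)(b)(d i g), which has 3 cycles (counting 1-cycles).

3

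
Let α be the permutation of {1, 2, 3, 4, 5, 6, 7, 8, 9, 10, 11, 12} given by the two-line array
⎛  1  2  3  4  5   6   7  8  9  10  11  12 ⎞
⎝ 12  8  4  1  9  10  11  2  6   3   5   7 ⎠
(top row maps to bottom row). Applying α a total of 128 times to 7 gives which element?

1

Tracing 7 → 11 → … returns to 7 after 10 steps, so 7 lies in a 10-cycle (1 12 7 11 5 9 6 10 3 4).
Since the cycle has length 10, α^128 acts on it the same as α^8 (128 mod 10 = 8).
Stepping 8 places around the cycle: 7 → 11 → 5 → 9 → 6 → 10 → 3 → 4 → 1.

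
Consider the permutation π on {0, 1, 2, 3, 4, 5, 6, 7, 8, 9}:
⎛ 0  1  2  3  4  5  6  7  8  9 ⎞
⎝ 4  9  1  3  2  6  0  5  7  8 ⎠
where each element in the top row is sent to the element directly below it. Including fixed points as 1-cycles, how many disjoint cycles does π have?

The cycle decomposition is (0 4 2 1 9 8 7 5 6)(3), which has 2 cycles (counting 1-cycles).

2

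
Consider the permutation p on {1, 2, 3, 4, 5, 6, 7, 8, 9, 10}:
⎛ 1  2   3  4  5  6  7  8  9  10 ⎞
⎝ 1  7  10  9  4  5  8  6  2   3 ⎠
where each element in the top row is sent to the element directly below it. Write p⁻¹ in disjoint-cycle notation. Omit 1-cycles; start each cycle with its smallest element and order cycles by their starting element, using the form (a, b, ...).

(2, 9, 4, 5, 6, 8, 7)(3, 10)

The cycle decomposition of p is (2, 7, 8, 6, 5, 4, 9)(3, 10).
The inverse reverses every cycle; in canonical form, p⁻¹ = (2, 9, 4, 5, 6, 8, 7)(3, 10).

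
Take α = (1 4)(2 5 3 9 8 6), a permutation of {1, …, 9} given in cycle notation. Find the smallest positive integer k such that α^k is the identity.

The disjoint cycles have lengths 6, 2, 1.
Since disjoint cycles commute, ord(α) = lcm(6, 2) = 6.

6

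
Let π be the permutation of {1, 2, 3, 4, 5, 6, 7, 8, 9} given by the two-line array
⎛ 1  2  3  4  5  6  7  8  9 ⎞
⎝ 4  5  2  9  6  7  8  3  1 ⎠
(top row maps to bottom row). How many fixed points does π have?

No element satisfies π(x) = x, so there are 0 fixed points.

0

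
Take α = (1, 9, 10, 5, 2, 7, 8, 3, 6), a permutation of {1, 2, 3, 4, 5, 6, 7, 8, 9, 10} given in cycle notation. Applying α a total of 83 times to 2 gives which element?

2 lies in the 9-cycle (1, 9, 10, 5, 2, 7, 8, 3, 6).
On a 9-cycle, α^9 is the identity, so α^83 = α^2 there (83 ≡ 2 mod 9).
Advancing 2 steps from 2: 2 → 7 → 8.

8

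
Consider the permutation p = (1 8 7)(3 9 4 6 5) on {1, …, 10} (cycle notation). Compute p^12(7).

7

7 lies in the 3-cycle (1 8 7).
Powers repeat with period 3 on this cycle, and 12 mod 3 = 0, so p^12(7) = p^0(7).
So p^12(7) = 7.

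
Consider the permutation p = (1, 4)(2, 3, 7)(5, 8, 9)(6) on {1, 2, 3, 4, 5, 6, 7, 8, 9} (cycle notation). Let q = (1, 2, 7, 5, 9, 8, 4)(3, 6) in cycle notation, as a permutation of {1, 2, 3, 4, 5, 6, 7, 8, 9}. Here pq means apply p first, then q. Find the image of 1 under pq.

First apply p: p(1) = 4, then q(4) = 1. Thus (pq)(1) = 1.

1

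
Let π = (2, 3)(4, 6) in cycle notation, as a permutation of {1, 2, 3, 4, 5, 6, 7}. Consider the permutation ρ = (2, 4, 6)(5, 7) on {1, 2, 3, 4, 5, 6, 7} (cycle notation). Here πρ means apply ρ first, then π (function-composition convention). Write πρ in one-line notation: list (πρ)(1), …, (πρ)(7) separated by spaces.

(πρ)(x) = π(ρ(x)). Computing each image: π(ρ(1)) = π(1) = 1, π(ρ(2)) = π(4) = 6, π(ρ(3)) = π(3) = 2, π(ρ(4)) = π(6) = 4, π(ρ(5)) = π(7) = 7, π(ρ(6)) = π(2) = 3, π(ρ(7)) = π(5) = 5.
Hence πρ = [1 6 2 4 7 3 5].

1 6 2 4 7 3 5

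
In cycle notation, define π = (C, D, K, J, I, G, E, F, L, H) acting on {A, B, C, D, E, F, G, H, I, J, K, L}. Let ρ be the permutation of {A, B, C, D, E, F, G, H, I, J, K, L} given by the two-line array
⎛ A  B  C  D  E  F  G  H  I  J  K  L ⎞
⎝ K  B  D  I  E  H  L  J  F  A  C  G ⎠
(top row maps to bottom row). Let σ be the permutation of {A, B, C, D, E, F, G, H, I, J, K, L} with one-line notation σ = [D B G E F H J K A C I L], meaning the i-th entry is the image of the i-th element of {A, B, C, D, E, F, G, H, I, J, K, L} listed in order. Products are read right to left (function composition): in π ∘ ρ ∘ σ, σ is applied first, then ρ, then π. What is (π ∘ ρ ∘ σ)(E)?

C

Chase E: σ(E) = F; ρ(F) = H; π(H) = C. Hence (π ∘ ρ ∘ σ)(E) = C.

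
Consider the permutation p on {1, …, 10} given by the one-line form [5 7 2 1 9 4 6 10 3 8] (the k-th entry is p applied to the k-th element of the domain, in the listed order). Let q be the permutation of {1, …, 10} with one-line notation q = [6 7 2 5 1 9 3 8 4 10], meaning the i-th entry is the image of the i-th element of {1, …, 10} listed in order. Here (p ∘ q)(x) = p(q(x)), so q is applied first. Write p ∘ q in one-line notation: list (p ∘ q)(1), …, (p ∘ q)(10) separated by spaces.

(p ∘ q)(x) = p(q(x)). Computing each image: p(q(1)) = p(6) = 4, p(q(2)) = p(7) = 6, p(q(3)) = p(2) = 7, p(q(4)) = p(5) = 9, p(q(5)) = p(1) = 5, p(q(6)) = p(9) = 3, p(q(7)) = p(3) = 2, p(q(8)) = p(8) = 10, p(q(9)) = p(4) = 1, p(q(10)) = p(10) = 8.
Hence p ∘ q = [4 6 7 9 5 3 2 10 1 8].

4 6 7 9 5 3 2 10 1 8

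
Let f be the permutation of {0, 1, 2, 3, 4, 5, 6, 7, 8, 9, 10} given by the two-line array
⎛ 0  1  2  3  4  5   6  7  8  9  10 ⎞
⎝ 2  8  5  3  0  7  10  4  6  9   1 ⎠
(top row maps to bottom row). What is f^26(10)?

8

Tracing 10 → 1 → … returns to 10 after 4 steps, so 10 lies in a 4-cycle (1, 8, 6, 10).
On a 4-cycle, f^4 is the identity, so f^26 = f^2 there (26 ≡ 2 mod 4).
Advancing 2 steps from 10: 10 → 1 → 8.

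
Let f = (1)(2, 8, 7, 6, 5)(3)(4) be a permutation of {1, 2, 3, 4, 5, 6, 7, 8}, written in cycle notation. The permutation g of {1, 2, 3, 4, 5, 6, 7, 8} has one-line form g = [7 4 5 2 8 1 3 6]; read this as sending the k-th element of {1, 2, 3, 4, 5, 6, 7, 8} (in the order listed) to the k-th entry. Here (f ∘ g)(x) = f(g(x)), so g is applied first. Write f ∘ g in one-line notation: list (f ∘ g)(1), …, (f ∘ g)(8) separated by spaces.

(f ∘ g)(x) = f(g(x)). Computing each image: f(g(1)) = f(7) = 6, f(g(2)) = f(4) = 4, f(g(3)) = f(5) = 2, f(g(4)) = f(2) = 8, f(g(5)) = f(8) = 7, f(g(6)) = f(1) = 1, f(g(7)) = f(3) = 3, f(g(8)) = f(6) = 5.
Hence f ∘ g = [6 4 2 8 7 1 3 5].

6 4 2 8 7 1 3 5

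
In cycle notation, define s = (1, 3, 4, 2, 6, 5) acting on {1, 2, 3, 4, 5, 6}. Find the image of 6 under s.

In the cycle (1, 3, 4, 2, 6, 5), 6 is followed by 5, so s(6) = 5.

5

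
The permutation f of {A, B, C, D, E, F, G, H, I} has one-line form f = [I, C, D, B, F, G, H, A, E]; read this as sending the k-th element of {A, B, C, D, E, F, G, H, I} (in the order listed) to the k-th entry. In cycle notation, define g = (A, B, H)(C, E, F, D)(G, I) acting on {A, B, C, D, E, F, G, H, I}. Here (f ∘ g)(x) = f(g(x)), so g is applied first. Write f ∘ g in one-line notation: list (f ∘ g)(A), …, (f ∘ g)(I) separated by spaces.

Chase each element through g then f: A → B → C; B → H → A; C → E → F; D → C → D; E → F → G; F → D → B; G → I → E; H → A → I; I → G → H.
So f ∘ g in one-line form is C A F D G B E I H.

C A F D G B E I H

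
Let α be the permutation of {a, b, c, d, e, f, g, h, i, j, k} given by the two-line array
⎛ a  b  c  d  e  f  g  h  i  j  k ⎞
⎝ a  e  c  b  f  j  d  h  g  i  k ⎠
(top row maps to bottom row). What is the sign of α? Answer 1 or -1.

In disjoint-cycle form the cycle lengths are 7, 1, 1, 1, 1.
A cycle of length ℓ contributes ℓ−1 transpositions, so α is a product of 6 transpositions — even.

1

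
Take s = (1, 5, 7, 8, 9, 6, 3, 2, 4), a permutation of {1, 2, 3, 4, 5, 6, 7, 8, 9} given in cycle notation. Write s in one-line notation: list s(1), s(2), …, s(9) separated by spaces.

5 4 2 1 7 3 8 9 6

Each element maps to the next entry in its cycle (wrapping to the front): 1→5, 2→4, 3→2, 4→1, 5→7, 6→3, 7→8, 8→9, 9→6.
Listing these in domain order gives 5 4 2 1 7 3 8 9 6.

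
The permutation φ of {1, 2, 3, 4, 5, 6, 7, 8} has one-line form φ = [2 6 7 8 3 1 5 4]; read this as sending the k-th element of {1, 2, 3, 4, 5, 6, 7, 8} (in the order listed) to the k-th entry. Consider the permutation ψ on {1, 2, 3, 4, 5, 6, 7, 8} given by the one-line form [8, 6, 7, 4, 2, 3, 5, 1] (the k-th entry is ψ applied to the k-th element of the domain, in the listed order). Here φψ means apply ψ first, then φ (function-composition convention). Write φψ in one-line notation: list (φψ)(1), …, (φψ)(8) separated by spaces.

For each element, apply ψ then φ: 1 → 8 → 4; 2 → 6 → 1; 3 → 7 → 5; 4 → 4 → 8; 5 → 2 → 6; 6 → 3 → 7; 7 → 5 → 3; 8 → 1 → 2.
Collecting the images, φψ = [4 1 5 8 6 7 3 2].

4 1 5 8 6 7 3 2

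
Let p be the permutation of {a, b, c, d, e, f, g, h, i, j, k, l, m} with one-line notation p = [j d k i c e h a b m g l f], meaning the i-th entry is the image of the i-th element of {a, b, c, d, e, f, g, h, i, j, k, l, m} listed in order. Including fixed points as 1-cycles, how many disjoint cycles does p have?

3

The cycle decomposition is (a, j, m, f, e, c, k, g, h)(b, d, i)(l), which has 3 cycles (counting 1-cycles).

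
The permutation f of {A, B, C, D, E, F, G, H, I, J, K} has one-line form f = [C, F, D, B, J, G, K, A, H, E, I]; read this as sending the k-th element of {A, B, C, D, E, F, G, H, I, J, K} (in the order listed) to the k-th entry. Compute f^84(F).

I

Tracing F → G → … returns to F after 9 steps, so F lies in a 9-cycle (A C D B F G K I H).
Since the cycle has length 9, f^84 acts on it the same as f^3 (84 mod 9 = 3).
Advancing 3 steps from F: F → G → K → I.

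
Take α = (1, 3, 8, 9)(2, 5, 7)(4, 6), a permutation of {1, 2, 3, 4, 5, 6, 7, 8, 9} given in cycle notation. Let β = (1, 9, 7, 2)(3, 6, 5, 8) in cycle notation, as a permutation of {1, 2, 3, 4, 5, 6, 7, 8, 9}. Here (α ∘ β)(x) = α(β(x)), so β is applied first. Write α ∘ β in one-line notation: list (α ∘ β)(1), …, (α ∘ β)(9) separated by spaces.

1 3 4 6 9 7 5 8 2

(α ∘ β)(x) = α(β(x)). Computing each image: α(β(1)) = α(9) = 1, α(β(2)) = α(1) = 3, α(β(3)) = α(6) = 4, α(β(4)) = α(4) = 6, α(β(5)) = α(8) = 9, α(β(6)) = α(5) = 7, α(β(7)) = α(2) = 5, α(β(8)) = α(3) = 8, α(β(9)) = α(7) = 2.
Hence α ∘ β = [1 3 4 6 9 7 5 8 2].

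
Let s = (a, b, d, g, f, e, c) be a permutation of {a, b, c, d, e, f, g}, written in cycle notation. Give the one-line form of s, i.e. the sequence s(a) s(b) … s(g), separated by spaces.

Reading each image from the cycles: a→b, b→d, c→a, d→g, e→c, f→e, g→f.
So the one-line form is b d a g c e f.

b d a g c e f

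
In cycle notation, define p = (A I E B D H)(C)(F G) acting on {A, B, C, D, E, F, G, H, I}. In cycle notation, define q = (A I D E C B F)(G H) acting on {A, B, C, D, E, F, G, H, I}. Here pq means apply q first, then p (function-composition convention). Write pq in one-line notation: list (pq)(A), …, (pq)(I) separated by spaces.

E G D B C I A F H

(pq)(x) = p(q(x)). Computing each image: p(q(A)) = p(I) = E, p(q(B)) = p(F) = G, p(q(C)) = p(B) = D, p(q(D)) = p(E) = B, p(q(E)) = p(C) = C, p(q(F)) = p(A) = I, p(q(G)) = p(H) = A, p(q(H)) = p(G) = F, p(q(I)) = p(D) = H.
Hence pq = [E G D B C I A F H].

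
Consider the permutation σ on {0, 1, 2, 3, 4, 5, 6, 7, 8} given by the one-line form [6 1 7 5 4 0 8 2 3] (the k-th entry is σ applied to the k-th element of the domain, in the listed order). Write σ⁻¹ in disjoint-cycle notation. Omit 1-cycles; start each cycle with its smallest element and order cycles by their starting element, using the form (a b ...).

First write σ in disjoint cycles: (0 6 8 3 5)(2 7).
The inverse reverses every cycle; in canonical form, σ⁻¹ = (0 5 3 8 6)(2 7).

(0 5 3 8 6)(2 7)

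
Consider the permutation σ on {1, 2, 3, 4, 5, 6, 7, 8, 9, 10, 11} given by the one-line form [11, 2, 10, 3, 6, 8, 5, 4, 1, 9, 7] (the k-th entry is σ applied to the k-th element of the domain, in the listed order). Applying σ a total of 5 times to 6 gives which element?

Tracing 6 → 8 → … returns to 6 after 10 steps, so 6 lies in a 10-cycle (1 11 7 5 6 8 4 3 10 9).
Stepping 5 places around the cycle: 6 → 8 → 4 → 3 → 10 → 9.

9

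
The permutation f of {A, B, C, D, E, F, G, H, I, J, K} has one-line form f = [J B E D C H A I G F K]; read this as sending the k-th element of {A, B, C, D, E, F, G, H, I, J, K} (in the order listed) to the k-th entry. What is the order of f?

6

The disjoint-cycle form of f has cycle lengths 6, 2, 1, 1, 1.
The order is lcm(6, 2) = 6.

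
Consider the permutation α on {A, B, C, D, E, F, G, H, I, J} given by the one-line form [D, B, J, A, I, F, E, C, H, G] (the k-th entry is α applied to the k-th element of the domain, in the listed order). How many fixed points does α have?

The fixed points (elements with α(x) = x) are {B, F}, so there are 2.

2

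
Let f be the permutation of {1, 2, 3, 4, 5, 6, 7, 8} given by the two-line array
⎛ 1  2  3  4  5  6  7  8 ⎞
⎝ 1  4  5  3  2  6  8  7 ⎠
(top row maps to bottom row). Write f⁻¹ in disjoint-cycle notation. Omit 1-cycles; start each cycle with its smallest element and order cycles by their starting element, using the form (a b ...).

First write f in disjoint cycles: (2 4 3 5)(7 8).
The inverse reverses every cycle; in canonical form, f⁻¹ = (2 5 3 4)(7 8).

(2 5 3 4)(7 8)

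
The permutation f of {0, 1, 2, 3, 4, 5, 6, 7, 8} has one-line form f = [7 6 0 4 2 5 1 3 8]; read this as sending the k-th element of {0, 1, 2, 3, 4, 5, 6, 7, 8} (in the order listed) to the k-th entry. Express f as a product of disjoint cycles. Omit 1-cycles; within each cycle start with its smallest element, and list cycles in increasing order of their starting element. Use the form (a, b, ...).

(0, 7, 3, 4, 2)(1, 6)

Start at 0 and follow images: 0 → 7 → 3 → 4 → 2 → 0, giving the cycle (0, 7, 3, 4, 2).
Continuing from each remaining unvisited element yields (0, 7, 3, 4, 2)(1, 6).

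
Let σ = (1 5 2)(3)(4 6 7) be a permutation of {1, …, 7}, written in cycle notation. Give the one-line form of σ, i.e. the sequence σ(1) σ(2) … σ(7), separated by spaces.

5 1 3 6 2 7 4

Each element maps to the next entry in its cycle (wrapping to the front): 1→5, 2→1, 3→3, 4→6, 5→2, 6→7, 7→4.
So the one-line form is 5 1 3 6 2 7 4.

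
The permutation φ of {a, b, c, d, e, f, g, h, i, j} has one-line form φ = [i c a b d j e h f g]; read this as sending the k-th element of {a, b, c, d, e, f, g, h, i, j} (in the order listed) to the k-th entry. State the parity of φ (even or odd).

even

In disjoint-cycle form the cycle lengths are 9, 1.
A cycle is odd iff its length is even; φ has 0 even-length cycles, so sgn(φ) = (−1)^0 and φ is even.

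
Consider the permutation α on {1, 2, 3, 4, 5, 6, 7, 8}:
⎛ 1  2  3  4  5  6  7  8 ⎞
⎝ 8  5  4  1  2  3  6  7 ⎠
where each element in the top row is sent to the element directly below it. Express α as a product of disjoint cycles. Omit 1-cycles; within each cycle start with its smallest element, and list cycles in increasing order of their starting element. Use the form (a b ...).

Start at 1 and follow images: 1 → 8 → 7 → 6 → 3 → 4 → 1, giving the cycle (1 8 7 6 3 4).
Continuing from each remaining unvisited element yields (1 8 7 6 3 4)(2 5).

(1 8 7 6 3 4)(2 5)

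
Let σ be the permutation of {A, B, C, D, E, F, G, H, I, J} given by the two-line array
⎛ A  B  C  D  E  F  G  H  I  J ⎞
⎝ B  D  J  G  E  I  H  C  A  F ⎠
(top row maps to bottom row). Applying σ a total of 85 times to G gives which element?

F

Tracing G → H → … returns to G after 9 steps, so G lies in a 9-cycle (A, B, D, G, H, C, J, F, I).
On a 9-cycle, σ^9 is the identity, so σ^85 = σ^4 there (85 ≡ 4 mod 9).
Advancing 4 steps from G: G → H → C → J → F.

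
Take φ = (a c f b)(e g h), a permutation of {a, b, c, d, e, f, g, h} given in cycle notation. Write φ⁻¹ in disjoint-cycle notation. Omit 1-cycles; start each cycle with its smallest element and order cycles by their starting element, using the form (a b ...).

(a b f c)(e h g)

Inverting a permutation written in cycle notation just reverses the order within every cycle.
Reversing each cycle of φ and rotating so the smallest element leads gives (a b f c)(e h g).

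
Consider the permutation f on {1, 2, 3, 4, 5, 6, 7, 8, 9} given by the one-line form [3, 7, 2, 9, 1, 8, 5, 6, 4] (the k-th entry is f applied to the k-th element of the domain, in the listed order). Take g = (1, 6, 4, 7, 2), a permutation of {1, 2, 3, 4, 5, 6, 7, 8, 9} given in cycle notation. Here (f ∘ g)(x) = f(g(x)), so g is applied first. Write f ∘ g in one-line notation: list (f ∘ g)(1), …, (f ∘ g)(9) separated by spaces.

Chase each element through g then f: 1 → 6 → 8; 2 → 1 → 3; 3 → 3 → 2; 4 → 7 → 5; 5 → 5 → 1; 6 → 4 → 9; 7 → 2 → 7; 8 → 8 → 6; 9 → 9 → 4.
So f ∘ g in one-line form is 8 3 2 5 1 9 7 6 4.

8 3 2 5 1 9 7 6 4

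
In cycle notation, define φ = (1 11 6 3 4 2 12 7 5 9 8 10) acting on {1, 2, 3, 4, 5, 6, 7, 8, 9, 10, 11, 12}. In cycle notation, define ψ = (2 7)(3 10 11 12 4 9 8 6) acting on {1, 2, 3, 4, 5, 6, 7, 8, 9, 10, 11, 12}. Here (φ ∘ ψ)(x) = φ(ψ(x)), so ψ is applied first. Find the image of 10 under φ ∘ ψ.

(φ ∘ ψ)(10) = φ(ψ(10)). ψ(10) = 11, then φ(11) = 6. So (φ ∘ ψ)(10) = 6.

6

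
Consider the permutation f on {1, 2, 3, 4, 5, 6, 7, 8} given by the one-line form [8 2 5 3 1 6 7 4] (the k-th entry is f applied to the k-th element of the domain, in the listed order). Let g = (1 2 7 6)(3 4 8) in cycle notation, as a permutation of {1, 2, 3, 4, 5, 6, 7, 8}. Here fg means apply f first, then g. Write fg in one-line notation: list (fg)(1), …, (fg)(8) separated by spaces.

For each element, apply f then g: 1 → 8 → 3; 2 → 2 → 7; 3 → 5 → 5; 4 → 3 → 4; 5 → 1 → 2; 6 → 6 → 1; 7 → 7 → 6; 8 → 4 → 8.
Collecting the images, fg = [3 7 5 4 2 1 6 8].

3 7 5 4 2 1 6 8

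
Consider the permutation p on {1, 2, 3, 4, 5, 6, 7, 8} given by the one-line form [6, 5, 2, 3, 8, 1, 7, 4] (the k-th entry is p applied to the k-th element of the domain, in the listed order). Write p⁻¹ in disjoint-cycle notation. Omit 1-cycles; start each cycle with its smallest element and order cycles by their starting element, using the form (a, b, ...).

(1, 6)(2, 3, 4, 8, 5)

The cycle decomposition of p is (1, 6)(2, 5, 8, 4, 3).
Reversing each cycle (and rotating so the smallest element leads) gives p⁻¹ = (1, 6)(2, 3, 4, 8, 5).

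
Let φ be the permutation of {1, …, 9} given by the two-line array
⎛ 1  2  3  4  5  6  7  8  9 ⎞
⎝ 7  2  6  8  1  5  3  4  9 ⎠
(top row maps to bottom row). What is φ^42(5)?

Tracing 5 → 1 → … returns to 5 after 5 steps, so 5 lies in a 5-cycle (1 7 3 6 5).
On a 5-cycle, φ^5 is the identity, so φ^42 = φ^2 there (42 ≡ 2 mod 5).
Advancing 2 steps from 5: 5 → 1 → 7.

7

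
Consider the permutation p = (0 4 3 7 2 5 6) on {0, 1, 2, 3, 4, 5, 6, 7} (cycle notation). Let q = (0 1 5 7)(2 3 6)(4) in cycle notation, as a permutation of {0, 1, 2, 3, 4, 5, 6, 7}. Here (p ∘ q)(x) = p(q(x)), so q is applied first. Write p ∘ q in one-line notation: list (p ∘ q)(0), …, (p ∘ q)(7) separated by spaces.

1 6 7 0 3 2 5 4

(p ∘ q)(x) = p(q(x)). Computing each image: p(q(0)) = p(1) = 1, p(q(1)) = p(5) = 6, p(q(2)) = p(3) = 7, p(q(3)) = p(6) = 0, p(q(4)) = p(4) = 3, p(q(5)) = p(7) = 2, p(q(6)) = p(2) = 5, p(q(7)) = p(0) = 4.
Hence p ∘ q = [1 6 7 0 3 2 5 4].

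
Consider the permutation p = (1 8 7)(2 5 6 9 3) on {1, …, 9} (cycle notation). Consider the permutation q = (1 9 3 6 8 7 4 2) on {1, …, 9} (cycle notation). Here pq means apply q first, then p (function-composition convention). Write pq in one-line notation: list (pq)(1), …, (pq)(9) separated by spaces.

(pq)(x) = p(q(x)). Computing each image: p(q(1)) = p(9) = 3, p(q(2)) = p(1) = 8, p(q(3)) = p(6) = 9, p(q(4)) = p(2) = 5, p(q(5)) = p(5) = 6, p(q(6)) = p(8) = 7, p(q(7)) = p(4) = 4, p(q(8)) = p(7) = 1, p(q(9)) = p(3) = 2.
Hence pq = [3 8 9 5 6 7 4 1 2].

3 8 9 5 6 7 4 1 2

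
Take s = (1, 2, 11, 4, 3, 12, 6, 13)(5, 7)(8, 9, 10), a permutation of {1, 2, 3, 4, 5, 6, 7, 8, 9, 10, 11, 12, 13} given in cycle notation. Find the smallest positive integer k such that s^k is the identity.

The cycle type of s is (8, 3, 2).
The order is lcm(8, 3, 2) = 24.

24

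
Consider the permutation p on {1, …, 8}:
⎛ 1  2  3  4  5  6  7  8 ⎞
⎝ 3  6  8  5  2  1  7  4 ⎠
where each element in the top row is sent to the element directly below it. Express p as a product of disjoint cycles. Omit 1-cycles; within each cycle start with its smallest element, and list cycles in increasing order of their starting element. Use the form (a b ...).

From 1: 1 → 3 → 8 → 4 → 5 → 2 → 6 → 1, closing the cycle (1 3 8 4 5 2 6).
Repeating from the next unused element and collecting all non-trivial cycles gives (1 3 8 4 5 2 6).

(1 3 8 4 5 2 6)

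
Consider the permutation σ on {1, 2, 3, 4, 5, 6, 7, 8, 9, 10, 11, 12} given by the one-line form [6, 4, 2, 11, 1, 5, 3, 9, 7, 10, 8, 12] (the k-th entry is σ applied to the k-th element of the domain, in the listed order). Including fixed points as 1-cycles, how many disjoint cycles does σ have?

4

The cycle decomposition is (1, 6, 5)(2, 4, 11, 8, 9, 7, 3)(10)(12), which has 4 cycles (counting 1-cycles).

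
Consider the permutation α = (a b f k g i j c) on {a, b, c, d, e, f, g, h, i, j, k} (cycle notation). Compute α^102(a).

a lies in the 8-cycle (a b f k g i j c).
Powers repeat with period 8 on this cycle, and 102 mod 8 = 6, so α^102(a) = α^6(a).
Stepping 6 places around the cycle: a → b → f → k → g → i → j.

j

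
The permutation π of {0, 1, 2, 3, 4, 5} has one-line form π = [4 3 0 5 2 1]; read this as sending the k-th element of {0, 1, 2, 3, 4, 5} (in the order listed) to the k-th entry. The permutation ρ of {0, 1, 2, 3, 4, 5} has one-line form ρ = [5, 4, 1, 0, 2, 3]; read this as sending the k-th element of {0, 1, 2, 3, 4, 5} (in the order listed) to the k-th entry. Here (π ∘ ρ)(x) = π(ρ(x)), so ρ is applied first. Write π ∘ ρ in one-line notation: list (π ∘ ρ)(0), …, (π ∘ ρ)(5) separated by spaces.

1 2 3 4 0 5

Chase each element through ρ then π: 0 → 5 → 1; 1 → 4 → 2; 2 → 1 → 3; 3 → 0 → 4; 4 → 2 → 0; 5 → 3 → 5.
Collecting the images, π ∘ ρ = [1 2 3 4 0 5].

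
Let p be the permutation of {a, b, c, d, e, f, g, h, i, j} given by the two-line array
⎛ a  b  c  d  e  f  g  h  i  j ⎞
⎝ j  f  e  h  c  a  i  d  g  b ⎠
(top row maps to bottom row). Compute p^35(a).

Tracing a → j → … returns to a after 4 steps, so a lies in a 4-cycle (a, j, b, f).
On a 4-cycle, p^4 is the identity, so p^35 = p^3 there (35 ≡ 3 mod 4).
Advancing 3 steps from a: a → j → b → f.

f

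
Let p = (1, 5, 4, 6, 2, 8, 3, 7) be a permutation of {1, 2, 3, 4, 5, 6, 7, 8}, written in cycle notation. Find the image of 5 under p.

Within (1, 5, 4, 6, 2, 8, 3, 7), 5 ↦ 4.

4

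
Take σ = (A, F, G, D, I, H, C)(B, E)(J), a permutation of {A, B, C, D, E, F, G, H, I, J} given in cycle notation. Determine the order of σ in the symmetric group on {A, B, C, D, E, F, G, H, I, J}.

14

The disjoint cycles have lengths 7, 2, 1.
The order of σ is the least common multiple of its cycle lengths: lcm(7, 2) = 14.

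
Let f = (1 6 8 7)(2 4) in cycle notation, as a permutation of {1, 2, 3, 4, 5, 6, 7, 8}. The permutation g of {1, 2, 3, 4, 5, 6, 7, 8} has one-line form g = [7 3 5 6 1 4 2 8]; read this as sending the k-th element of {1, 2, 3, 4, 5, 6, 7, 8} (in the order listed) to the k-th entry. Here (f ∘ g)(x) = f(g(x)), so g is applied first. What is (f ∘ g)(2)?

(f ∘ g)(2) = f(g(2)). g(2) = 3, then f(3) = 3. So (f ∘ g)(2) = 3.

3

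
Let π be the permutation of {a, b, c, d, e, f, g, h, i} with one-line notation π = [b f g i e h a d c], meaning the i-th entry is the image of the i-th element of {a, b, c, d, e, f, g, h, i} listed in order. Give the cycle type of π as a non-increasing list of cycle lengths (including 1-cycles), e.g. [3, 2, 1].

[8, 1]

The disjoint cycles are (a b f h d i c g)(e), with lengths 8, 1 in non-increasing order.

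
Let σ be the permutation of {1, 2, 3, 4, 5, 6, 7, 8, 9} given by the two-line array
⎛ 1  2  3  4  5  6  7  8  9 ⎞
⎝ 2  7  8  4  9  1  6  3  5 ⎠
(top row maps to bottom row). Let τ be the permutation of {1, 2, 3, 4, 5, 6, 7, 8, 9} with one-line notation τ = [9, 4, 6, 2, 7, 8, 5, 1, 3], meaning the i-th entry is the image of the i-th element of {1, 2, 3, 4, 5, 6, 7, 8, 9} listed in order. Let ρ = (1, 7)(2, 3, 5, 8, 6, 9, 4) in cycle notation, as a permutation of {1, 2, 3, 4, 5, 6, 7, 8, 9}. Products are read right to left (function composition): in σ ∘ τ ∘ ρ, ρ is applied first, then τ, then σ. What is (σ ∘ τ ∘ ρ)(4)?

4

Apply the permutations in order: ρ(4) = 2, then τ(2) = 4, then σ(4) = 4. So (σ ∘ τ ∘ ρ)(4) = 4.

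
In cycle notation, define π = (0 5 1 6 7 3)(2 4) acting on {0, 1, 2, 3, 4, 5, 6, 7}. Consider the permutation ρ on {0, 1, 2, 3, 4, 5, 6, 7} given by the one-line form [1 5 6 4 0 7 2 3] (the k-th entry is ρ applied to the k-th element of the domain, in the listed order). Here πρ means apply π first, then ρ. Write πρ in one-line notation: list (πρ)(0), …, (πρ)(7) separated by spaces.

Chase each element through π then ρ: 0 → 5 → 7; 1 → 6 → 2; 2 → 4 → 0; 3 → 0 → 1; 4 → 2 → 6; 5 → 1 → 5; 6 → 7 → 3; 7 → 3 → 4.
Collecting the images, πρ = [7 2 0 1 6 5 3 4].

7 2 0 1 6 5 3 4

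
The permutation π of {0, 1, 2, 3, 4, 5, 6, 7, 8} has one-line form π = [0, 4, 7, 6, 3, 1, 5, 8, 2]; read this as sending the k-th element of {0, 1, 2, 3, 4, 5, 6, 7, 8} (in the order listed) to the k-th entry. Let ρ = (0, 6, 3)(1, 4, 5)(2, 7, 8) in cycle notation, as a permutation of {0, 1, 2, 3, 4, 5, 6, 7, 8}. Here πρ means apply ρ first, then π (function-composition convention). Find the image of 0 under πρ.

(πρ)(0) = π(ρ(0)). ρ(0) = 6, then π(6) = 5. So (πρ)(0) = 5.

5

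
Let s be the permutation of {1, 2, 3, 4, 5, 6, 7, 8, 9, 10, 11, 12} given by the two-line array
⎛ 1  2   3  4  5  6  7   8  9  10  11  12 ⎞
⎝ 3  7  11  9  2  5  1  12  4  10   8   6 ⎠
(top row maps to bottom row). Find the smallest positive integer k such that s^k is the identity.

The disjoint-cycle form of s has cycle lengths 9, 2, 1.
The order is lcm(9, 2) = 18.

18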